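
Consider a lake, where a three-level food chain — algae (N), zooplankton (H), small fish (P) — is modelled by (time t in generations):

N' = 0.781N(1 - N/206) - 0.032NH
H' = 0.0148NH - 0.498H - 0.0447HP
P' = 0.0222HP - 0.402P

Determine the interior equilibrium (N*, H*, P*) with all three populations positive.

N* ≈ 53.2, H* ≈ 18.1, P* ≈ 6.46

From dP/dt = 0: 0.0222H* = 0.402, so H* = 18.1.
From dN/dt = 0: 0.781(1 - N*/206) = 0.032·18.1, giving N* = 206·(1 - 0.742) = 53.2.
From dH/dt = 0: 0.0148·53.2 - 0.498 = 0.0447P*, so P* = 0.289/0.0447 = 6.46.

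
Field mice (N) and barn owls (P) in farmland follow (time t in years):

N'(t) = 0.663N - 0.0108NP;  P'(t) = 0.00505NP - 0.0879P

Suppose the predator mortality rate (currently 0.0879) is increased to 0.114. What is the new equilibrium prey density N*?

At the interior fixed point, setting dP/dt = 0 with P > 0 fixes N* = (predator death rate)/(NP coefficient) — independent of the other coefficients.
With the change, N* = 0.114/0.00505 = 22.6; it rises from 17.4.

N* ≈ 22.6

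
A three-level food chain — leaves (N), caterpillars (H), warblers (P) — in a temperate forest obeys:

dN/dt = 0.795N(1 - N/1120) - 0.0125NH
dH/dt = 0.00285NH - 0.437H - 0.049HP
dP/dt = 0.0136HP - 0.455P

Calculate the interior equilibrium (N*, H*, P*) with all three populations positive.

N* ≈ 531, H* ≈ 33.5, P* ≈ 22

From dP/dt = 0: 0.0136H* = 0.455, so H* = 33.5.
From dN/dt = 0: 0.795(1 - N*/1120) = 0.0125·33.5, giving N* = 1120·(1 - 0.526) = 531.
From dH/dt = 0: 0.00285·531 - 0.437 = 0.049P*, so P* = 1.08/0.049 = 22.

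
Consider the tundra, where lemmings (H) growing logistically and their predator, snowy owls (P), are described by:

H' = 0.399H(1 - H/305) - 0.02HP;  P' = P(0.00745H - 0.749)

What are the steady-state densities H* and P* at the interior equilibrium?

H* ≈ 101, P* ≈ 13.4

From dP/dt = 0 with P > 0: 0.00745H* = 0.749, so H* = 101.
Substitute into dH/dt = 0: 0.399(1 - 101/305) = 0.02P*.
The bracket is 0.67, giving P* = 0.267/0.02 = 13.4.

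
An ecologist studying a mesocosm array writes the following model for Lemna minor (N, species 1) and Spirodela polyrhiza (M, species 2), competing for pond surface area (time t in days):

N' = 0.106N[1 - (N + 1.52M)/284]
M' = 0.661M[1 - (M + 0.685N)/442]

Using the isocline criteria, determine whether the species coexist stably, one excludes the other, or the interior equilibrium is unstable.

species 2 excludes species 1

Compare the nullcline intercepts: K1/α12 = 284/1.52 = 187 < K2 = 442; K2/α21 = 442/0.685 = 645 > K1 = 284.
Since the inequalities point opposite ways, species 2 can invade but species 1 cannot.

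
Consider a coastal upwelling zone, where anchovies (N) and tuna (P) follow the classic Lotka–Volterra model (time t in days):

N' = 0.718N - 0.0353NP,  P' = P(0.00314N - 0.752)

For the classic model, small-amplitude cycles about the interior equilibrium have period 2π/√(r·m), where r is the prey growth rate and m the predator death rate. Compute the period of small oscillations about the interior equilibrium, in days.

Here r = 0.718 and m = 0.752, so r·m = 0.54.
ω = √0.54 = 0.735 per day, hence T = 2π/ω ≈ 8.55 days.

T ≈ 8.55 days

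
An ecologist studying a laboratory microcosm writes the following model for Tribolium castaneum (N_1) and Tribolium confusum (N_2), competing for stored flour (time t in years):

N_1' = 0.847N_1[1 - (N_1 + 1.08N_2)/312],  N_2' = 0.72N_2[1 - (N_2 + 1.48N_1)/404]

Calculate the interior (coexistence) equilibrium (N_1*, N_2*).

Setting both brackets to zero gives the nullclines N_1 + 1.08N_2 = 312 and 1.48N_1 + N_2 = 404.
Substituting N_2 = 404 - 1.48N_1 into the first: N_1(1 - 1.08·1.48) = 312 - 1.08·404.
So N_1* = -124/-0.598 = 208, and then N_2* = 404 - 1.48·208 = 96.5.

N_1* ≈ 208, N_2* ≈ 96.5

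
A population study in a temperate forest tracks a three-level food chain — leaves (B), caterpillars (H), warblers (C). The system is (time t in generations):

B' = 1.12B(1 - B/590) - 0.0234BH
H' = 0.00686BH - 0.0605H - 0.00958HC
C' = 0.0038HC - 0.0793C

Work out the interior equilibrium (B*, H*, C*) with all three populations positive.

From dC/dt = 0: 0.0038H* = 0.0793, so H* = 20.9.
From dB/dt = 0: 1.12(1 - B*/590) = 0.0234·20.9, giving B* = 590·(1 - 0.436) = 333.
From dH/dt = 0: 0.00686·333 - 0.0605 = 0.00958C*, so C* = 2.22/0.00958 = 232.

B* ≈ 333, H* ≈ 20.9, C* ≈ 232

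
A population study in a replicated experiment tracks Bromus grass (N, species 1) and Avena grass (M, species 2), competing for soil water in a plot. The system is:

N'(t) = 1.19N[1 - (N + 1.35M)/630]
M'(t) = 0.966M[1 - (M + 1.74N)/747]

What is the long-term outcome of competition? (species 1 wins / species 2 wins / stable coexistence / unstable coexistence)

unstable coexistence (outcome depends on initial conditions)

Compare the nullcline intercepts: K1/α12 = 630/1.35 = 467 < K2 = 747; K2/α21 = 747/1.74 = 429 < K1 = 630.
Since both are reversed, neither can invade when rare; the interior point is a saddle.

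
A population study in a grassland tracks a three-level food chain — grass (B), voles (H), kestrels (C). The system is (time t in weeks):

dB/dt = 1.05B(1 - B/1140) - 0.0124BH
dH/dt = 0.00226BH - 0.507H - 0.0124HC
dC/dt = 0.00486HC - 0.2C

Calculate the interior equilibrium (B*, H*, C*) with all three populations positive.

From dC/dt = 0: 0.00486H* = 0.2, so H* = 41.2.
From dB/dt = 0: 1.05(1 - B*/1140) = 0.0124·41.2, giving B* = 1140·(1 - 0.486) = 586.
From dH/dt = 0: 0.00226·586 - 0.507 = 0.0124C*, so C* = 0.817/0.0124 = 65.9.

B* ≈ 586, H* ≈ 41.2, C* ≈ 65.9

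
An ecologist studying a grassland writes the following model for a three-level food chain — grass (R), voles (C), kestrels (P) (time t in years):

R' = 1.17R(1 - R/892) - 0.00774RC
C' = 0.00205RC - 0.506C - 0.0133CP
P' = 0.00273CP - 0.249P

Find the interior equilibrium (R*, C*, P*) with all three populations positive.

From dP/dt = 0: 0.00273C* = 0.249, so C* = 91.2.
From dR/dt = 0: 1.17(1 - R*/892) = 0.00774·91.2, giving R* = 892·(1 - 0.603) = 354.
From dC/dt = 0: 0.00205·354 - 0.506 = 0.0133P*, so P* = 0.219/0.0133 = 16.5.

R* ≈ 354, C* ≈ 91.2, P* ≈ 16.5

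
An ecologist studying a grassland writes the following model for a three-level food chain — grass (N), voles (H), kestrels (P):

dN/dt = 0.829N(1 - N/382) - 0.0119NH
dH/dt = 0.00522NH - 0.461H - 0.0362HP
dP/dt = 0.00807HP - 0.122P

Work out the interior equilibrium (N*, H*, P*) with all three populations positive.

From dP/dt = 0: 0.00807H* = 0.122, so H* = 15.1.
From dN/dt = 0: 0.829(1 - N*/382) = 0.0119·15.1, giving N* = 382·(1 - 0.217) = 299.
From dH/dt = 0: 0.00522·299 - 0.461 = 0.0362P*, so P* = 1.1/0.0362 = 30.4.

N* ≈ 299, H* ≈ 15.1, P* ≈ 30.4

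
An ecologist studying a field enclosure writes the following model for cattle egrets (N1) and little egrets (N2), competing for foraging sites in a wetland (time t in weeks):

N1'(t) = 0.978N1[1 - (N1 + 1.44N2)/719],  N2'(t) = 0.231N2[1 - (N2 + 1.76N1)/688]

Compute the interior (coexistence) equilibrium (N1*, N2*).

N1* ≈ 177, N2* ≈ 376

Setting both brackets to zero gives the nullclines N1 + 1.44N2 = 719 and 1.76N1 + N2 = 688.
Substituting N2 = 688 - 1.76N1 into the first: N1(1 - 1.44·1.76) = 719 - 1.44·688.
So N1* = -272/-1.53 = 177, and then N2* = 688 - 1.76·177 = 376.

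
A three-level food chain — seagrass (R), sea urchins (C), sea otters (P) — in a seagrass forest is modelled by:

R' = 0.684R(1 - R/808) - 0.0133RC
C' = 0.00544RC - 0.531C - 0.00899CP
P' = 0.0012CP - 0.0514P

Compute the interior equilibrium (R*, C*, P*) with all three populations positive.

R* ≈ 135, C* ≈ 42.8, P* ≈ 22.6

From dP/dt = 0: 0.0012C* = 0.0514, so C* = 42.8.
From dR/dt = 0: 0.684(1 - R*/808) = 0.0133·42.8, giving R* = 808·(1 - 0.833) = 135.
From dC/dt = 0: 0.00544·135 - 0.531 = 0.00899P*, so P* = 0.204/0.00899 = 22.6.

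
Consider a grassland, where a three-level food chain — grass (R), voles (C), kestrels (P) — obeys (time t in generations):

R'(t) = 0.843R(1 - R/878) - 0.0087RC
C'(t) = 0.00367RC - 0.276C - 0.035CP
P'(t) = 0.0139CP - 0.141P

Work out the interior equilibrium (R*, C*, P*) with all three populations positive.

R* ≈ 786, C* ≈ 10.1, P* ≈ 74.5

From dP/dt = 0: 0.0139C* = 0.141, so C* = 10.1.
From dR/dt = 0: 0.843(1 - R*/878) = 0.0087·10.1, giving R* = 878·(1 - 0.105) = 786.
From dC/dt = 0: 0.00367·786 - 0.276 = 0.035P*, so P* = 2.61/0.035 = 74.5.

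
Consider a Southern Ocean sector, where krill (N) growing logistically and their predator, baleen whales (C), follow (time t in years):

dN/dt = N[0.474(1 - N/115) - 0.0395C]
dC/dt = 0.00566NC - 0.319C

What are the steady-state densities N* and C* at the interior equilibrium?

N* ≈ 56.4, C* ≈ 6.12

From dC/dt = 0 with C > 0: 0.00566N* = 0.319, so N* = 56.4.
Substitute into dN/dt = 0: 0.474(1 - 56.4/115) = 0.0395C*.
The bracket is 0.51, giving C* = 0.242/0.0395 = 6.12.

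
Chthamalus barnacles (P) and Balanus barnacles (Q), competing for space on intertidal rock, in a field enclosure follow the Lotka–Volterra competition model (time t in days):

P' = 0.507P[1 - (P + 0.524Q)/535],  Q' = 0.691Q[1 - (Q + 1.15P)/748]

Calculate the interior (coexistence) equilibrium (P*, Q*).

P* ≈ 360, Q* ≈ 334

Setting both brackets to zero gives the nullclines P + 0.524Q = 535 and 1.15P + Q = 748.
Substituting Q = 748 - 1.15P into the first: P(1 - 0.524·1.15) = 535 - 0.524·748.
So P* = 143/0.397 = 360, and then Q* = 748 - 1.15·360 = 334.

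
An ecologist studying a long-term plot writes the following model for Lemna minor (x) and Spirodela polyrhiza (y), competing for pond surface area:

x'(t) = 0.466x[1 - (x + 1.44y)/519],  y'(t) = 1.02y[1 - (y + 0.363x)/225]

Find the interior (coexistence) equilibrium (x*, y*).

x* ≈ 409, y* ≈ 76.7

Setting both brackets to zero gives the nullclines x + 1.44y = 519 and 0.363x + y = 225.
Substituting y = 225 - 0.363x into the first: x(1 - 1.44·0.363) = 519 - 1.44·225.
So x* = 195/0.477 = 409, and then y* = 225 - 0.363·409 = 76.7.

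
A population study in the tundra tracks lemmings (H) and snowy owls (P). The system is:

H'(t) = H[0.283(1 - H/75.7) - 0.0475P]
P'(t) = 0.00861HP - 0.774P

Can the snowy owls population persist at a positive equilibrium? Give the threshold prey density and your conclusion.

The predator equation gives dP/dt > 0 only when H > 0.774/0.00861 = 89.9.
Without the predator, H → K = 75.7. Since 75.7 < 89.9, the predator cannot invade.

Threshold H = 89.9; K < 89.9, so no, the predator goes extinct.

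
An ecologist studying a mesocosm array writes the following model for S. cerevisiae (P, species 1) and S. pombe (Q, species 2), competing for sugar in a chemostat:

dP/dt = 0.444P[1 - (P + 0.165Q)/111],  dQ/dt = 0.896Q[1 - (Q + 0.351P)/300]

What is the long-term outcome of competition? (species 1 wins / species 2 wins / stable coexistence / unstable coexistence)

stable coexistence

Compare the nullcline intercepts: K1/α12 = 111/0.165 = 673 > K2 = 300; K2/α21 = 300/0.351 = 855 > K1 = 111.
Since both inequalities hold, each species can invade when rare, so the interior equilibrium is stable.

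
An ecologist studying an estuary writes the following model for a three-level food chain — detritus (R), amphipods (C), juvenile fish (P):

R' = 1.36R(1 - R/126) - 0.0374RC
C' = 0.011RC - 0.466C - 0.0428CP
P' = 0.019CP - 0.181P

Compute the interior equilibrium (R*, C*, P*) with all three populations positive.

R* ≈ 93, C* ≈ 9.53, P* ≈ 13

From dP/dt = 0: 0.019C* = 0.181, so C* = 9.53.
From dR/dt = 0: 1.36(1 - R*/126) = 0.0374·9.53, giving R* = 126·(1 - 0.262) = 93.
From dC/dt = 0: 0.011·93 - 0.466 = 0.0428P*, so P* = 0.557/0.0428 = 13.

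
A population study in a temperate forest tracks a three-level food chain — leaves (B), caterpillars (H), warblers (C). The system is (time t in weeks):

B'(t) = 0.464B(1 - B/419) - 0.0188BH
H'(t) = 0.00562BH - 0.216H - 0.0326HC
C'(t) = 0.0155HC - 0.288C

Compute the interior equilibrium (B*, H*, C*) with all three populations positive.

From dC/dt = 0: 0.0155H* = 0.288, so H* = 18.6.
From dB/dt = 0: 0.464(1 - B*/419) = 0.0188·18.6, giving B* = 419·(1 - 0.753) = 104.
From dH/dt = 0: 0.00562·104 - 0.216 = 0.0326C*, so C* = 0.366/0.0326 = 11.2.

B* ≈ 104, H* ≈ 18.6, C* ≈ 11.2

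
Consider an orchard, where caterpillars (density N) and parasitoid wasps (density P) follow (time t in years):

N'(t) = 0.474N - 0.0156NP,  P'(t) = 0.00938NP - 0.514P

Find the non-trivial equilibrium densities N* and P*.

N* ≈ 54.8, P* ≈ 30.4

Set dP/dt = 0 with P > 0: 0.00938N - 0.514 = 0, so N* = 0.514/0.00938 = 54.8.
Set dN/dt = 0 with N > 0: 0.474 - 0.0156P = 0, so P* = 0.474/0.0156 = 30.4.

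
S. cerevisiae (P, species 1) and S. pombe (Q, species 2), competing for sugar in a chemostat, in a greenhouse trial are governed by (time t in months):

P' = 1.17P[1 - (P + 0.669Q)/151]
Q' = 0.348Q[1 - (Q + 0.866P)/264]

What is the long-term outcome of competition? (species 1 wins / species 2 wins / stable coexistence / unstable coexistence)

species 2 excludes species 1

Compare the nullcline intercepts: K1/α12 = 151/0.669 = 226 < K2 = 264; K2/α21 = 264/0.866 = 305 > K1 = 151.
Since the inequalities point opposite ways, species 2 can invade but species 1 cannot.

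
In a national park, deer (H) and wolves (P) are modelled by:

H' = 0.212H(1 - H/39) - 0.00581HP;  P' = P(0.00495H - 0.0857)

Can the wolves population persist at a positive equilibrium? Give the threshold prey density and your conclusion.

Threshold H = 17.3; K > 17.3, so yes, the predator persists.

The predator equation gives dP/dt > 0 only when H > 0.0857/0.00495 = 17.3.
Without the predator, H → K = 39. Since 39 > 17.3, the predator can invade and persist.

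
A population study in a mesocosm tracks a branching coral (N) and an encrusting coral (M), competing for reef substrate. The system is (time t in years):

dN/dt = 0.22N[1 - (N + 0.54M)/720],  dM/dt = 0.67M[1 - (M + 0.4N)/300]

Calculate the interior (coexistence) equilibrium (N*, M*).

Setting both brackets to zero gives the nullclines N + 0.54M = 720 and 0.4N + M = 300.
Substituting M = 300 - 0.4N into the first: N(1 - 0.54·0.4) = 720 - 0.54·300.
So N* = 558/0.784 = 712, and then M* = 300 - 0.4·712 = 15.3.

N* ≈ 712, M* ≈ 15.3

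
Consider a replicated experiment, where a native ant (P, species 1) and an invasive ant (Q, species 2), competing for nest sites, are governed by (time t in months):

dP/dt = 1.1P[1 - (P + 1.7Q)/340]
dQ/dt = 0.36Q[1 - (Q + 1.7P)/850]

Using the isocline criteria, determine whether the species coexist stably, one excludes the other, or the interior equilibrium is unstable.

Compare the nullcline intercepts: K1/α12 = 340/1.7 = 200 < K2 = 850; K2/α21 = 850/1.7 = 500 > K1 = 340.
Since the inequalities point opposite ways, species 2 can invade but species 1 cannot.

species 2 excludes species 1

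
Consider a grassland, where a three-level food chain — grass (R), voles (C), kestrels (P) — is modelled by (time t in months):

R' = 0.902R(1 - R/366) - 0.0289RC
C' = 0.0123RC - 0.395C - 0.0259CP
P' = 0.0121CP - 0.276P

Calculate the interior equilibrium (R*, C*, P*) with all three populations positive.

From dP/dt = 0: 0.0121C* = 0.276, so C* = 22.8.
From dR/dt = 0: 0.902(1 - R*/366) = 0.0289·22.8, giving R* = 366·(1 - 0.731) = 98.5.
From dC/dt = 0: 0.0123·98.5 - 0.395 = 0.0259P*, so P* = 0.817/0.0259 = 31.5.

R* ≈ 98.5, C* ≈ 22.8, P* ≈ 31.5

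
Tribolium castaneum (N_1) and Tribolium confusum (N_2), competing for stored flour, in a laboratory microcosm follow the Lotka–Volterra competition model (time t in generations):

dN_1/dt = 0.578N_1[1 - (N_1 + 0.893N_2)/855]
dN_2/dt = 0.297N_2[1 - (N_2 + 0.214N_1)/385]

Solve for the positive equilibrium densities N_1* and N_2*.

N_1* ≈ 632, N_2* ≈ 250

Setting both brackets to zero gives the nullclines N_1 + 0.893N_2 = 855 and 0.214N_1 + N_2 = 385.
Substituting N_2 = 385 - 0.214N_1 into the first: N_1(1 - 0.893·0.214) = 855 - 0.893·385.
So N_1* = 511/0.809 = 632, and then N_2* = 385 - 0.214·632 = 250.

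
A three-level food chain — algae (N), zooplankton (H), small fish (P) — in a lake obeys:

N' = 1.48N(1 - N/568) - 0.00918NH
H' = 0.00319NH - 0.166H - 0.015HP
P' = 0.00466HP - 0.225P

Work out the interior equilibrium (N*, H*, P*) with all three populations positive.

From dP/dt = 0: 0.00466H* = 0.225, so H* = 48.3.
From dN/dt = 0: 1.48(1 - N*/568) = 0.00918·48.3, giving N* = 568·(1 - 0.299) = 398.
From dH/dt = 0: 0.00319·398 - 0.166 = 0.015P*, so P* = 1.1/0.015 = 73.6.

N* ≈ 398, H* ≈ 48.3, P* ≈ 73.6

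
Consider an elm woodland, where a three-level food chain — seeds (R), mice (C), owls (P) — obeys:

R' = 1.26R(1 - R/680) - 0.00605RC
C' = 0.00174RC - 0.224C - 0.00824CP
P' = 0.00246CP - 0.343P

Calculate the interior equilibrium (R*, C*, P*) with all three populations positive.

R* ≈ 225, C* ≈ 139, P* ≈ 20.3

From dP/dt = 0: 0.00246C* = 0.343, so C* = 139.
From dR/dt = 0: 1.26(1 - R*/680) = 0.00605·139, giving R* = 680·(1 - 0.669) = 225.
From dC/dt = 0: 0.00174·225 - 0.224 = 0.00824P*, so P* = 0.167/0.00824 = 20.3.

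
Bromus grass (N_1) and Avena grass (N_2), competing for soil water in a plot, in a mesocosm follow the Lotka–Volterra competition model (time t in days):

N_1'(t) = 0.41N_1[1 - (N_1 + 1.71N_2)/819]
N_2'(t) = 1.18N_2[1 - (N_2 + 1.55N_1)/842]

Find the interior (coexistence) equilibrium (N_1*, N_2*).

Setting both brackets to zero gives the nullclines N_1 + 1.71N_2 = 819 and 1.55N_1 + N_2 = 842.
Substituting N_2 = 842 - 1.55N_1 into the first: N_1(1 - 1.71·1.55) = 819 - 1.71·842.
So N_1* = -621/-1.65 = 376, and then N_2* = 842 - 1.55·376 = 259.

N_1* ≈ 376, N_2* ≈ 259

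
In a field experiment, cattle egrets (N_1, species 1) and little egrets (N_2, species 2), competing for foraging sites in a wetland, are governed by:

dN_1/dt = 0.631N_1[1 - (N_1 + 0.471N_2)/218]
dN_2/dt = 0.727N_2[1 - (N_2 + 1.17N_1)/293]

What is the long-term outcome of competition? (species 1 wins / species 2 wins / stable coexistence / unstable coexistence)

stable coexistence

Compare the nullcline intercepts: K1/α12 = 218/0.471 = 463 > K2 = 293; K2/α21 = 293/1.17 = 250 > K1 = 218.
Since both inequalities hold, each species can invade when rare, so the interior equilibrium is stable.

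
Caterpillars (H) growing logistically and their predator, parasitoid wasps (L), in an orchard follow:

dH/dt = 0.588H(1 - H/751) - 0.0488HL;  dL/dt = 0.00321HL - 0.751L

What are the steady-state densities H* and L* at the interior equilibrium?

H* ≈ 234, L* ≈ 8.3

From dL/dt = 0 with L > 0: 0.00321H* = 0.751, so H* = 234.
Substitute into dH/dt = 0: 0.588(1 - 234/751) = 0.0488L*.
The bracket is 0.688, giving L* = 0.405/0.0488 = 8.3.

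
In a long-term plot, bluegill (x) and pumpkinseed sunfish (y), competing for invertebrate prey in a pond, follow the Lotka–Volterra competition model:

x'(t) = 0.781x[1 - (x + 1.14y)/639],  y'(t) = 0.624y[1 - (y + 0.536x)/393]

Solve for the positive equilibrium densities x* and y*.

Setting both brackets to zero gives the nullclines x + 1.14y = 639 and 0.536x + y = 393.
Substituting y = 393 - 0.536x into the first: x(1 - 1.14·0.536) = 639 - 1.14·393.
So x* = 191/0.389 = 491, and then y* = 393 - 0.536·491 = 130.

x* ≈ 491, y* ≈ 130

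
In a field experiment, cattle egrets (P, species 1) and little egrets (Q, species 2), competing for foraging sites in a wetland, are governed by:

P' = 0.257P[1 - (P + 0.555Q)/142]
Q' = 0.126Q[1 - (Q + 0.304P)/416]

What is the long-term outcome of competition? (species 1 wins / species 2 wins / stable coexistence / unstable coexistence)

Compare the nullcline intercepts: K1/α12 = 142/0.555 = 256 < K2 = 416; K2/α21 = 416/0.304 = 1370 > K1 = 142.
Since the inequalities point opposite ways, species 2 can invade but species 1 cannot.

species 2 excludes species 1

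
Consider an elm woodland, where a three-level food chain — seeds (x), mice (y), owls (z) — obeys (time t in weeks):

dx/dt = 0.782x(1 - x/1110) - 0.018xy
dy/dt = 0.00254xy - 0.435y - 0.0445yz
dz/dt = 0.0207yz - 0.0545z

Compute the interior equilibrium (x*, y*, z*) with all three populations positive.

From dz/dt = 0: 0.0207y* = 0.0545, so y* = 2.63.
From dx/dt = 0: 0.782(1 - x*/1110) = 0.018·2.63, giving x* = 1110·(1 - 0.0606) = 1040.
From dy/dt = 0: 0.00254·1040 - 0.435 = 0.0445z*, so z* = 2.21/0.0445 = 49.7.

x* ≈ 1040, y* ≈ 2.63, z* ≈ 49.7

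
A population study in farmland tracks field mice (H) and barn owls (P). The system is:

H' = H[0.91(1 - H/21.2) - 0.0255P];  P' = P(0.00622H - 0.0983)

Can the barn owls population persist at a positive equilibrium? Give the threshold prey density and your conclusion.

The predator equation gives dP/dt > 0 only when H > 0.0983/0.00622 = 15.8.
Without the predator, H → K = 21.2. Since 21.2 > 15.8, the predator can invade and persist.

Threshold H = 15.8; K > 15.8, so yes, the predator persists.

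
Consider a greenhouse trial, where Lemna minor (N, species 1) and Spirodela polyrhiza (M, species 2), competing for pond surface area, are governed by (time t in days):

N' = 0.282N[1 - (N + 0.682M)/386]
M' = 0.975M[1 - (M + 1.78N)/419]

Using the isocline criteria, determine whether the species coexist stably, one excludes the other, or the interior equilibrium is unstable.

Compare the nullcline intercepts: K1/α12 = 386/0.682 = 566 > K2 = 419; K2/α21 = 419/1.78 = 235 < K1 = 386.
Since the inequalities point opposite ways, species 1 can invade but species 2 cannot.

species 1 excludes species 2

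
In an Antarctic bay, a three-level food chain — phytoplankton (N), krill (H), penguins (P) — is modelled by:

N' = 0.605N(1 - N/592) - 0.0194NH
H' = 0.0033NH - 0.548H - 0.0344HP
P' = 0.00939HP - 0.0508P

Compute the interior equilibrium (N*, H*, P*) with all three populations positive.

From dP/dt = 0: 0.00939H* = 0.0508, so H* = 5.41.
From dN/dt = 0: 0.605(1 - N*/592) = 0.0194·5.41, giving N* = 592·(1 - 0.173) = 489.
From dH/dt = 0: 0.0033·489 - 0.548 = 0.0344P*, so P* = 1.07/0.0344 = 31.

N* ≈ 489, H* ≈ 5.41, P* ≈ 31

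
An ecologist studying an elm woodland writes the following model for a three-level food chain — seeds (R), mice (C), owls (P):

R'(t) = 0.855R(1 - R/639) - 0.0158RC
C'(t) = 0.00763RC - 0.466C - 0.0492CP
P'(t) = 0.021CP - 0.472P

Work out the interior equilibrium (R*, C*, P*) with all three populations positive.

R* ≈ 374, C* ≈ 22.5, P* ≈ 48.5

From dP/dt = 0: 0.021C* = 0.472, so C* = 22.5.
From dR/dt = 0: 0.855(1 - R*/639) = 0.0158·22.5, giving R* = 639·(1 - 0.415) = 374.
From dC/dt = 0: 0.00763·374 - 0.466 = 0.0492P*, so P* = 2.38/0.0492 = 48.5.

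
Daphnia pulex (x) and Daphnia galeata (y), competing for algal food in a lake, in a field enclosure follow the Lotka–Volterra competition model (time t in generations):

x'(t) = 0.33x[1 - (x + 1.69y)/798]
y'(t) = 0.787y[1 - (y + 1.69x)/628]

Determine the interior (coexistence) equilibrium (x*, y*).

x* ≈ 142, y* ≈ 388

Setting both brackets to zero gives the nullclines x + 1.69y = 798 and 1.69x + y = 628.
Substituting y = 628 - 1.69x into the first: x(1 - 1.69·1.69) = 798 - 1.69·628.
So x* = -263/-1.86 = 142, and then y* = 628 - 1.69·142 = 388.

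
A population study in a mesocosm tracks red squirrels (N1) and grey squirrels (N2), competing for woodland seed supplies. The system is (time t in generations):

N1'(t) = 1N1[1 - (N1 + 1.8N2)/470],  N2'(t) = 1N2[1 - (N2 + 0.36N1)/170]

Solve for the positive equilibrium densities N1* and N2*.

N1* ≈ 466, N2* ≈ 2.27

Setting both brackets to zero gives the nullclines N1 + 1.8N2 = 470 and 0.36N1 + N2 = 170.
Substituting N2 = 170 - 0.36N1 into the first: N1(1 - 1.8·0.36) = 470 - 1.8·170.
So N1* = 164/0.352 = 466, and then N2* = 170 - 0.36·466 = 2.27.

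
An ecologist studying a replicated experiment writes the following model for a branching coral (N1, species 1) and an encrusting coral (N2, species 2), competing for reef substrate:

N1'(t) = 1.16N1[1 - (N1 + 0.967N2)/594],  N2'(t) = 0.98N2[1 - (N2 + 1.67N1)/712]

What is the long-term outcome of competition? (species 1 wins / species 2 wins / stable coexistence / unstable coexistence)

unstable coexistence (outcome depends on initial conditions)

Compare the nullcline intercepts: K1/α12 = 594/0.967 = 614 < K2 = 712; K2/α21 = 712/1.67 = 426 < K1 = 594.
Since both are reversed, neither can invade when rare; the interior point is a saddle.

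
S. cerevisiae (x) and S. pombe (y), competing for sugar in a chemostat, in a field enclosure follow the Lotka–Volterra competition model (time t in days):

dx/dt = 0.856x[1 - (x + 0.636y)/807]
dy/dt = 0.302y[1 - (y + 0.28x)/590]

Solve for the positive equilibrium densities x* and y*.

Setting both brackets to zero gives the nullclines x + 0.636y = 807 and 0.28x + y = 590.
Substituting y = 590 - 0.28x into the first: x(1 - 0.636·0.28) = 807 - 0.636·590.
So x* = 432/0.822 = 525, and then y* = 590 - 0.28·525 = 443.

x* ≈ 525, y* ≈ 443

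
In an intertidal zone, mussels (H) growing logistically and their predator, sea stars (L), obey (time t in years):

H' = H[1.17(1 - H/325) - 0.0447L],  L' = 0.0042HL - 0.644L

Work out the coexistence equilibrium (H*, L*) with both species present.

From dL/dt = 0 with L > 0: 0.0042H* = 0.644, so H* = 153.
Substitute into dH/dt = 0: 1.17(1 - 153/325) = 0.0447L*.
The bracket is 0.528, giving L* = 0.618/0.0447 = 13.8.

H* ≈ 153, L* ≈ 13.8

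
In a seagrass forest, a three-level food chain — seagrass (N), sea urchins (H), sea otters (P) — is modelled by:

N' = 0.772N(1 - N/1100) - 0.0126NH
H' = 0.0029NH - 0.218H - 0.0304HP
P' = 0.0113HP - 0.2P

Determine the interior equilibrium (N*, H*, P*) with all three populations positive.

N* ≈ 782, H* ≈ 17.7, P* ≈ 67.5

From dP/dt = 0: 0.0113H* = 0.2, so H* = 17.7.
From dN/dt = 0: 0.772(1 - N*/1100) = 0.0126·17.7, giving N* = 1100·(1 - 0.289) = 782.
From dH/dt = 0: 0.0029·782 - 0.218 = 0.0304P*, so P* = 2.05/0.0304 = 67.5.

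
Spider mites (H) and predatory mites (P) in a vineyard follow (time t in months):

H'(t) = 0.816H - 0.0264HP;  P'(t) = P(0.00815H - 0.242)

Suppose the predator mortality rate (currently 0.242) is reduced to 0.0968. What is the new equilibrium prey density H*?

H* ≈ 11.9

At the interior fixed point, setting dP/dt = 0 with P > 0 fixes H* = (predator death rate)/(HP coefficient) — independent of the other coefficients.
With the change, H* = 0.0968/0.00815 = 11.9; it falls from 29.7.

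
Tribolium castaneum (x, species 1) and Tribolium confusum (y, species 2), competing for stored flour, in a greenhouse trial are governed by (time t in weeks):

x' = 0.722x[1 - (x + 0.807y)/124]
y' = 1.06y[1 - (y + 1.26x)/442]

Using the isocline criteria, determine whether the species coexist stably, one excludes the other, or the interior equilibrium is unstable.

Compare the nullcline intercepts: K1/α12 = 124/0.807 = 154 < K2 = 442; K2/α21 = 442/1.26 = 351 > K1 = 124.
Since the inequalities point opposite ways, species 2 can invade but species 1 cannot.

species 2 excludes species 1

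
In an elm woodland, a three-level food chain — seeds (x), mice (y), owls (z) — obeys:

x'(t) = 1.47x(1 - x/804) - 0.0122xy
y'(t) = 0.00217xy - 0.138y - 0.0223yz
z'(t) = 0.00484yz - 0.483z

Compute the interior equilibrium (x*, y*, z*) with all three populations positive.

x* ≈ 138, y* ≈ 99.8, z* ≈ 7.25

From dz/dt = 0: 0.00484y* = 0.483, so y* = 99.8.
From dx/dt = 0: 1.47(1 - x*/804) = 0.0122·99.8, giving x* = 804·(1 - 0.828) = 138.
From dy/dt = 0: 0.00217·138 - 0.138 = 0.0223z*, so z* = 0.162/0.0223 = 7.25.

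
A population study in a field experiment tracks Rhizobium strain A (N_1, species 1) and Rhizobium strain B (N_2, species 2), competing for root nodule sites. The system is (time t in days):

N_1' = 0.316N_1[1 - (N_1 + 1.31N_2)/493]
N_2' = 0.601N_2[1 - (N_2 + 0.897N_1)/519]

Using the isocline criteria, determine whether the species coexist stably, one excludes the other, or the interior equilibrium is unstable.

species 2 excludes species 1

Compare the nullcline intercepts: K1/α12 = 493/1.31 = 376 < K2 = 519; K2/α21 = 519/0.897 = 579 > K1 = 493.
Since the inequalities point opposite ways, species 2 can invade but species 1 cannot.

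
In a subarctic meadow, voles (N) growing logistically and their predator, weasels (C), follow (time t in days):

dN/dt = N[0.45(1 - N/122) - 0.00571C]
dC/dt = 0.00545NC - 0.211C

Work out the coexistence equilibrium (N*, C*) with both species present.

From dC/dt = 0 with C > 0: 0.00545N* = 0.211, so N* = 38.7.
Substitute into dN/dt = 0: 0.45(1 - 38.7/122) = 0.00571C*.
The bracket is 0.683, giving C* = 0.307/0.00571 = 53.8.

N* ≈ 38.7, C* ≈ 53.8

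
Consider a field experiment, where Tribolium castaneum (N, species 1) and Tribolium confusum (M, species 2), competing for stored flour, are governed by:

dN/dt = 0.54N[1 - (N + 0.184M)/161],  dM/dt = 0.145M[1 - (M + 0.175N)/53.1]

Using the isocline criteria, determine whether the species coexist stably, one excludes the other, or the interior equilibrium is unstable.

stable coexistence

Compare the nullcline intercepts: K1/α12 = 161/0.184 = 875 > K2 = 53.1; K2/α21 = 53.1/0.175 = 303 > K1 = 161.
Since both inequalities hold, each species can invade when rare, so the interior equilibrium is stable.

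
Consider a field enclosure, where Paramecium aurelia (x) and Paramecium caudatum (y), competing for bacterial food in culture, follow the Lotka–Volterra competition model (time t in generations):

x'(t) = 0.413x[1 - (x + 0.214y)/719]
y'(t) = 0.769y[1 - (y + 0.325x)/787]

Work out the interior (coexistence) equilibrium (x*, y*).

x* ≈ 592, y* ≈ 595

Setting both brackets to zero gives the nullclines x + 0.214y = 719 and 0.325x + y = 787.
Substituting y = 787 - 0.325x into the first: x(1 - 0.214·0.325) = 719 - 0.214·787.
So x* = 551/0.93 = 592, and then y* = 787 - 0.325·592 = 595.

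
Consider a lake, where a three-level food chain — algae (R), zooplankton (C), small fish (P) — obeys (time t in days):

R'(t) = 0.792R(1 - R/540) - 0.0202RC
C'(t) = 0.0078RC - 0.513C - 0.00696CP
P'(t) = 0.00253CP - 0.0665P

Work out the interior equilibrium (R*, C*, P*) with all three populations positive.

From dP/dt = 0: 0.00253C* = 0.0665, so C* = 26.3.
From dR/dt = 0: 0.792(1 - R*/540) = 0.0202·26.3, giving R* = 540·(1 - 0.67) = 178.
From dC/dt = 0: 0.0078·178 - 0.513 = 0.00696P*, so P* = 0.875/0.00696 = 126.

R* ≈ 178, C* ≈ 26.3, P* ≈ 126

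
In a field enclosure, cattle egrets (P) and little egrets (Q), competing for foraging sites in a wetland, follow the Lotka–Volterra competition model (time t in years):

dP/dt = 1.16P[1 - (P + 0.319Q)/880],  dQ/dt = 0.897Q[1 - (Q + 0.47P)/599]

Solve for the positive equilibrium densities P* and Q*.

P* ≈ 810, Q* ≈ 218

Setting both brackets to zero gives the nullclines P + 0.319Q = 880 and 0.47P + Q = 599.
Substituting Q = 599 - 0.47P into the first: P(1 - 0.319·0.47) = 880 - 0.319·599.
So P* = 689/0.85 = 810, and then Q* = 599 - 0.47·810 = 218.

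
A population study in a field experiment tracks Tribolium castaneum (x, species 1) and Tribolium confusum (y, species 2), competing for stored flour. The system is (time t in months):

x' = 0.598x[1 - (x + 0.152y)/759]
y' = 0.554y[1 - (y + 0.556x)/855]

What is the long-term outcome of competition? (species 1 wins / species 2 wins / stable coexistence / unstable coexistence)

Compare the nullcline intercepts: K1/α12 = 759/0.152 = 4990 > K2 = 855; K2/α21 = 855/0.556 = 1540 > K1 = 759.
Since both inequalities hold, each species can invade when rare, so the interior equilibrium is stable.

stable coexistence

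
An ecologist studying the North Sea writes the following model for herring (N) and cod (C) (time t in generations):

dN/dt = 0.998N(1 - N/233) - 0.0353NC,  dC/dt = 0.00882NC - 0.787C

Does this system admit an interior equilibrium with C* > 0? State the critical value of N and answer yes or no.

The predator equation gives dC/dt > 0 only when N > 0.787/0.00882 = 89.2.
Without the predator, N → K = 233. Since 233 > 89.2, the predator can invade and persist.

Threshold N = 89.2; K > 89.2, so yes, the predator persists.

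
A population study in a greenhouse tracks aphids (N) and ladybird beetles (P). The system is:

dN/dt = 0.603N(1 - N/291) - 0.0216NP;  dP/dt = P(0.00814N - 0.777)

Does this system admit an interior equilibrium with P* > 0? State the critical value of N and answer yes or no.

The predator equation gives dP/dt > 0 only when N > 0.777/0.00814 = 95.5.
Without the predator, N → K = 291. Since 291 > 95.5, the predator can invade and persist.

Threshold N = 95.5; K > 95.5, so yes, the predator persists.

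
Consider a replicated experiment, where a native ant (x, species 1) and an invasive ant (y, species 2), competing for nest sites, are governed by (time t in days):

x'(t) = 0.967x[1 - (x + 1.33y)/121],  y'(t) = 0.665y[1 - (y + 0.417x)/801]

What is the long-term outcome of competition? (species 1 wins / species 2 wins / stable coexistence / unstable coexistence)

species 2 excludes species 1

Compare the nullcline intercepts: K1/α12 = 121/1.33 = 91 < K2 = 801; K2/α21 = 801/0.417 = 1920 > K1 = 121.
Since the inequalities point opposite ways, species 2 can invade but species 1 cannot.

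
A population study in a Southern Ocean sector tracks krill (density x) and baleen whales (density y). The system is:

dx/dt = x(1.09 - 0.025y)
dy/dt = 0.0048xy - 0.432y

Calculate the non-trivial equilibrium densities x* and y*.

x* ≈ 90, y* ≈ 43.6

Set dy/dt = 0 with y > 0: 0.0048x - 0.432 = 0, so x* = 0.432/0.0048 = 90.
Set dx/dt = 0 with x > 0: 1.09 - 0.025y = 0, so y* = 1.09/0.025 = 43.6.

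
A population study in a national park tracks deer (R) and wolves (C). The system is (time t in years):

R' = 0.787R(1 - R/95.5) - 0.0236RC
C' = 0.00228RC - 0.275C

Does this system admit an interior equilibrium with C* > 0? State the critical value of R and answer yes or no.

Threshold R = 121; K < 121, so no, the predator goes extinct.

The predator equation gives dC/dt > 0 only when R > 0.275/0.00228 = 121.
Without the predator, R → K = 95.5. Since 95.5 < 121, the predator cannot invade.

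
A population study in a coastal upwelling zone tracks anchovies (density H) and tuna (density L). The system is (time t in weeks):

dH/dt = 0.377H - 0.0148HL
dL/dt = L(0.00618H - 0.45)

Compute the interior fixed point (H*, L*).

Set dL/dt = 0 with L > 0: 0.00618H - 0.45 = 0, so H* = 0.45/0.00618 = 72.8.
Set dH/dt = 0 with H > 0: 0.377 - 0.0148L = 0, so L* = 0.377/0.0148 = 25.5.

H* ≈ 72.8, L* ≈ 25.5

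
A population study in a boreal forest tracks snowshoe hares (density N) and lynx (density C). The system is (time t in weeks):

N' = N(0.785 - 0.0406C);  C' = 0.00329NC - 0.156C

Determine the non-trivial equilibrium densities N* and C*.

N* ≈ 47.4, C* ≈ 19.3

Set dC/dt = 0 with C > 0: 0.00329N - 0.156 = 0, so N* = 0.156/0.00329 = 47.4.
Set dN/dt = 0 with N > 0: 0.785 - 0.0406C = 0, so C* = 0.785/0.0406 = 19.3.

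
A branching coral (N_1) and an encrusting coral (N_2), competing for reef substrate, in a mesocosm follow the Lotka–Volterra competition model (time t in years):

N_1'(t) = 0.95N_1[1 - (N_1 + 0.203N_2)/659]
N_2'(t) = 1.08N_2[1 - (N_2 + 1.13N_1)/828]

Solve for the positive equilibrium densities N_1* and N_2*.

N_1* ≈ 637, N_2* ≈ 108

Setting both brackets to zero gives the nullclines N_1 + 0.203N_2 = 659 and 1.13N_1 + N_2 = 828.
Substituting N_2 = 828 - 1.13N_1 into the first: N_1(1 - 0.203·1.13) = 659 - 0.203·828.
So N_1* = 491/0.771 = 637, and then N_2* = 828 - 1.13·637 = 108.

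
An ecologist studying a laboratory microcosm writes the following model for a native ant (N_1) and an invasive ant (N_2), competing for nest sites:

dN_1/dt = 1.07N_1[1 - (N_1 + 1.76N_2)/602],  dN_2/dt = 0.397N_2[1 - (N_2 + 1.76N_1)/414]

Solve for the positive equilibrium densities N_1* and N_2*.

N_1* ≈ 60.4, N_2* ≈ 308

Setting both brackets to zero gives the nullclines N_1 + 1.76N_2 = 602 and 1.76N_1 + N_2 = 414.
Substituting N_2 = 414 - 1.76N_1 into the first: N_1(1 - 1.76·1.76) = 602 - 1.76·414.
So N_1* = -127/-2.1 = 60.4, and then N_2* = 414 - 1.76·60.4 = 308.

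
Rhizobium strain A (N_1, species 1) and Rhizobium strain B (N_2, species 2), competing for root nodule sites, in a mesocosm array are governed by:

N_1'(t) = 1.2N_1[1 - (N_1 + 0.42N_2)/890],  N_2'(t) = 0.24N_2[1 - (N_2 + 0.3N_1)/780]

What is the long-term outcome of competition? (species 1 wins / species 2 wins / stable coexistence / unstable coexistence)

Compare the nullcline intercepts: K1/α12 = 890/0.42 = 2120 > K2 = 780; K2/α21 = 780/0.3 = 2600 > K1 = 890.
Since both inequalities hold, each species can invade when rare, so the interior equilibrium is stable.

stable coexistence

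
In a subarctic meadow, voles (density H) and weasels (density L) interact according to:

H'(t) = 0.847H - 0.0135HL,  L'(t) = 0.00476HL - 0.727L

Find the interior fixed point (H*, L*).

Set dL/dt = 0 with L > 0: 0.00476H - 0.727 = 0, so H* = 0.727/0.00476 = 153.
Set dH/dt = 0 with H > 0: 0.847 - 0.0135L = 0, so L* = 0.847/0.0135 = 62.7.

H* ≈ 153, L* ≈ 62.7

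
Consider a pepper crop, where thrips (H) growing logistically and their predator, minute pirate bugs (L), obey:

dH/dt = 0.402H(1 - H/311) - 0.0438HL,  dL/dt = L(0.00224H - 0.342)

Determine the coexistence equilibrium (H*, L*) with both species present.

H* ≈ 153, L* ≈ 4.67

From dL/dt = 0 with L > 0: 0.00224H* = 0.342, so H* = 153.
Substitute into dH/dt = 0: 0.402(1 - 153/311) = 0.0438L*.
The bracket is 0.509, giving L* = 0.205/0.0438 = 4.67.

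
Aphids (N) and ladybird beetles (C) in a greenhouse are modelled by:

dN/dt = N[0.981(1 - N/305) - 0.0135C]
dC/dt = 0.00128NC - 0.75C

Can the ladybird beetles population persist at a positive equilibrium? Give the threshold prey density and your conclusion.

The predator equation gives dC/dt > 0 only when N > 0.75/0.00128 = 586.
Without the predator, N → K = 305. Since 305 < 586, the predator cannot invade.

Threshold N = 586; K < 586, so no, the predator goes extinct.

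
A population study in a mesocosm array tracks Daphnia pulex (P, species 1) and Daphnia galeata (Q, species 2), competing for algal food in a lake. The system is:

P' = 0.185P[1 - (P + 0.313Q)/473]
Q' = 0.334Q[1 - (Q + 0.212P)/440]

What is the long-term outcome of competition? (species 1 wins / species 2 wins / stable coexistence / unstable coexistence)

stable coexistence

Compare the nullcline intercepts: K1/α12 = 473/0.313 = 1510 > K2 = 440; K2/α21 = 440/0.212 = 2080 > K1 = 473.
Since both inequalities hold, each species can invade when rare, so the interior equilibrium is stable.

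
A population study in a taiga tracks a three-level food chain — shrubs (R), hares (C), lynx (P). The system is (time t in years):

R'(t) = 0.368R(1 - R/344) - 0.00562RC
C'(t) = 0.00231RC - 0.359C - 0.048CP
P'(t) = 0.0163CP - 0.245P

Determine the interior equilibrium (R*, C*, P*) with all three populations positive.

From dP/dt = 0: 0.0163C* = 0.245, so C* = 15.
From dR/dt = 0: 0.368(1 - R*/344) = 0.00562·15, giving R* = 344·(1 - 0.23) = 265.
From dC/dt = 0: 0.00231·265 - 0.359 = 0.048P*, so P* = 0.253/0.048 = 5.28.

R* ≈ 265, C* ≈ 15, P* ≈ 5.28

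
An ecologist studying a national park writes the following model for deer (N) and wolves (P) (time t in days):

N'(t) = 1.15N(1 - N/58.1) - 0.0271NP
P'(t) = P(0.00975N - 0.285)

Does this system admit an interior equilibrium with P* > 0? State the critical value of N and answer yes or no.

Threshold N = 29.2; K > 29.2, so yes, the predator persists.

The predator equation gives dP/dt > 0 only when N > 0.285/0.00975 = 29.2.
Without the predator, N → K = 58.1. Since 58.1 > 29.2, the predator can invade and persist.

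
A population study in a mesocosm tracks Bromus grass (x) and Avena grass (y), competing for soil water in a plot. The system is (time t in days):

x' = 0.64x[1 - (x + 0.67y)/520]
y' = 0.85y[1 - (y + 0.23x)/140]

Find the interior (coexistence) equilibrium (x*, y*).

Setting both brackets to zero gives the nullclines x + 0.67y = 520 and 0.23x + y = 140.
Substituting y = 140 - 0.23x into the first: x(1 - 0.67·0.23) = 520 - 0.67·140.
So x* = 426/0.846 = 504, and then y* = 140 - 0.23·504 = 24.1.

x* ≈ 504, y* ≈ 24.1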